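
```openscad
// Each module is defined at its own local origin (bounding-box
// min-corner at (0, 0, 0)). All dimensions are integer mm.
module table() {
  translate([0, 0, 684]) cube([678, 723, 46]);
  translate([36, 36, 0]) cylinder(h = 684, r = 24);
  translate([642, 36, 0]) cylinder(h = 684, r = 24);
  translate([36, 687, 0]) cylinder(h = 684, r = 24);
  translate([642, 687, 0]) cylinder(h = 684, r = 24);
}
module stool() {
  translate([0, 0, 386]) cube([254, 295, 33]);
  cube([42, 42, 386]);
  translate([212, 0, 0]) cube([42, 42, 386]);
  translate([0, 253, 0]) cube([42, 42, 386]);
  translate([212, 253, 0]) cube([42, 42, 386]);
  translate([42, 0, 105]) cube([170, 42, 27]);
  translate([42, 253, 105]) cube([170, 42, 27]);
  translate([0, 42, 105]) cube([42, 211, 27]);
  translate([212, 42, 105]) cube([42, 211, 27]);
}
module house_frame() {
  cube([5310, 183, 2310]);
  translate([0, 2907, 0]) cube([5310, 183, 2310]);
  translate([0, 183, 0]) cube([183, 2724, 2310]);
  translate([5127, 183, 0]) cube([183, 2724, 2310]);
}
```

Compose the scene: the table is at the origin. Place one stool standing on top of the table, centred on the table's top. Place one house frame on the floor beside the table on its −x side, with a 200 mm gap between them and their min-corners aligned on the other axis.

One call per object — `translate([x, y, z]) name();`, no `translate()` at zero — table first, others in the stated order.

table();
translate([212, 214, 730]) stool();
translate([-5510, 0, 0]) house_frame();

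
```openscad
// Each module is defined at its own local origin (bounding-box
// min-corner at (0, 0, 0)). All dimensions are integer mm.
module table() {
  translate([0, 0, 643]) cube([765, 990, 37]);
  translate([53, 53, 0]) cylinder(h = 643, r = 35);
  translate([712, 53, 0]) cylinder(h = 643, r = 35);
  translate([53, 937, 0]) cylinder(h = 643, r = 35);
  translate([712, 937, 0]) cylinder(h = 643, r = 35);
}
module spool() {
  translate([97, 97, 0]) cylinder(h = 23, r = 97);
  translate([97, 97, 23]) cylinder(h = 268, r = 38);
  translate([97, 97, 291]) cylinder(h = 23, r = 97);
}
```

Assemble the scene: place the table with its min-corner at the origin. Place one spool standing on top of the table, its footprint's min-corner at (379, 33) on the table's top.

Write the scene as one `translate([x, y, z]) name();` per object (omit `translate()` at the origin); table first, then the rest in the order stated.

table();
translate([379, 33, 680]) spool();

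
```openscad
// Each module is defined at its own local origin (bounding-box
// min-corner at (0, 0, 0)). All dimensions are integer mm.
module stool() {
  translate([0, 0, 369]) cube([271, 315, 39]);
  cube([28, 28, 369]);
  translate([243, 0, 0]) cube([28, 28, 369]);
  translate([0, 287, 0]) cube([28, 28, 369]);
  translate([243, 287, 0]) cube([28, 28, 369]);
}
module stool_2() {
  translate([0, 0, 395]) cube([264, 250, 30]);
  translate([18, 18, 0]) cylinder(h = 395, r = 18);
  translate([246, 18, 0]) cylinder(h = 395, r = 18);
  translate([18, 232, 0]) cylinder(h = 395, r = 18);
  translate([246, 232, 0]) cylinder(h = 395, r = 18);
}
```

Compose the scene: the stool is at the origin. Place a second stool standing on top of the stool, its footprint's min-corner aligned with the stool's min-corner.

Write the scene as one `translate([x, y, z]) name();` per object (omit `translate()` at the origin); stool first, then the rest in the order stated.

stool();
translate([0, 0, 408]) stool_2();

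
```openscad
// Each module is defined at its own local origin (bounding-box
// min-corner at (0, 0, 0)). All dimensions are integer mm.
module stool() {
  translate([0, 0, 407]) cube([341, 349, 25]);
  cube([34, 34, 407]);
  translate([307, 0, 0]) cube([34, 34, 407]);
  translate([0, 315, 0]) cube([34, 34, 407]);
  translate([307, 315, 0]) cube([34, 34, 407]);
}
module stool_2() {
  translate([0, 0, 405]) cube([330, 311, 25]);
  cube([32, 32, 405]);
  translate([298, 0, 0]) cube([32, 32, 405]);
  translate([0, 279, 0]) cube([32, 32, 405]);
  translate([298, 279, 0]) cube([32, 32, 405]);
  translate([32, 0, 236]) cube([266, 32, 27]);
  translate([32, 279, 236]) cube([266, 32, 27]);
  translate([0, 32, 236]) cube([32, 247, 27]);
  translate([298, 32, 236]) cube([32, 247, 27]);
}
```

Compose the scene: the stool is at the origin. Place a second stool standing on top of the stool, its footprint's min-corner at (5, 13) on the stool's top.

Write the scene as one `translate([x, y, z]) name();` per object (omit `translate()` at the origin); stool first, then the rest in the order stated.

stool();
translate([5, 13, 432]) stool_2();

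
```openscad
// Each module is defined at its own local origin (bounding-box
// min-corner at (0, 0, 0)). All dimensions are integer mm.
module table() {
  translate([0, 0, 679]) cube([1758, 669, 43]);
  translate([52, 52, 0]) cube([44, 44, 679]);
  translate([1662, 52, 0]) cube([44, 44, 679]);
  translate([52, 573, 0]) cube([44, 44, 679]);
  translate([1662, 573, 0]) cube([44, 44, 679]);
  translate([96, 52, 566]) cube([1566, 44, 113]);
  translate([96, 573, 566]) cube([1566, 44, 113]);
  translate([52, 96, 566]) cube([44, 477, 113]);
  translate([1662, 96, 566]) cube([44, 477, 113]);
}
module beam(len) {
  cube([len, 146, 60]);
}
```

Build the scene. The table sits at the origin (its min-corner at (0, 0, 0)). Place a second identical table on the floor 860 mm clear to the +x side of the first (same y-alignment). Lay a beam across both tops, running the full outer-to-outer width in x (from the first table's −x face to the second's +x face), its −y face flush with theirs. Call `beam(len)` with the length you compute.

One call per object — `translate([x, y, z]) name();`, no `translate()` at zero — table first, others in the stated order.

table();
translate([2618, 0, 0]) table();
translate([0, 0, 722]) beam(4376);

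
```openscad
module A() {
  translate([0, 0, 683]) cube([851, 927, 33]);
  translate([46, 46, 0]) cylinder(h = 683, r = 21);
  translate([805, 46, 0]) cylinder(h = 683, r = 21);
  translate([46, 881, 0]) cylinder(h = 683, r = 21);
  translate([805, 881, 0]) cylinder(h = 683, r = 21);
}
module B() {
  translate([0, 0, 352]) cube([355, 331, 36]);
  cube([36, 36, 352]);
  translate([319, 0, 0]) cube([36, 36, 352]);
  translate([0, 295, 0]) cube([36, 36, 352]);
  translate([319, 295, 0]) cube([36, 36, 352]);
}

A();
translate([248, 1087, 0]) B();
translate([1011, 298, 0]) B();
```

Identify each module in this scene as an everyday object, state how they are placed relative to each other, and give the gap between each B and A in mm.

A is a table. B is a stool. Two stools sit around the table at the +y, +x sides. The gap between each stool and the table is 160 mm.

Each stool's nearest face is 160 mm from the table's bounding box.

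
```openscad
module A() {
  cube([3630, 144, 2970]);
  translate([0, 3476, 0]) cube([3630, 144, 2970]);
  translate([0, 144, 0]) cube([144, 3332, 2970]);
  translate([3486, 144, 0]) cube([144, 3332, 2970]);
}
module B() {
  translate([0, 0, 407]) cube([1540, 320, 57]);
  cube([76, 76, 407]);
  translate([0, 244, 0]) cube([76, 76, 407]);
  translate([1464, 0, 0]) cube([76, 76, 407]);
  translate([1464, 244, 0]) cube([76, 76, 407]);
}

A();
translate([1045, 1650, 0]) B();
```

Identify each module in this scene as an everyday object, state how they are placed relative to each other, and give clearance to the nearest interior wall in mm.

Clearances: x = 901, y = 1506; minimum 901 mm.

A is a house frame. B is a bench. The bench sits inside the house frame, centred. The clearance to the nearest interior wall is 901 mm.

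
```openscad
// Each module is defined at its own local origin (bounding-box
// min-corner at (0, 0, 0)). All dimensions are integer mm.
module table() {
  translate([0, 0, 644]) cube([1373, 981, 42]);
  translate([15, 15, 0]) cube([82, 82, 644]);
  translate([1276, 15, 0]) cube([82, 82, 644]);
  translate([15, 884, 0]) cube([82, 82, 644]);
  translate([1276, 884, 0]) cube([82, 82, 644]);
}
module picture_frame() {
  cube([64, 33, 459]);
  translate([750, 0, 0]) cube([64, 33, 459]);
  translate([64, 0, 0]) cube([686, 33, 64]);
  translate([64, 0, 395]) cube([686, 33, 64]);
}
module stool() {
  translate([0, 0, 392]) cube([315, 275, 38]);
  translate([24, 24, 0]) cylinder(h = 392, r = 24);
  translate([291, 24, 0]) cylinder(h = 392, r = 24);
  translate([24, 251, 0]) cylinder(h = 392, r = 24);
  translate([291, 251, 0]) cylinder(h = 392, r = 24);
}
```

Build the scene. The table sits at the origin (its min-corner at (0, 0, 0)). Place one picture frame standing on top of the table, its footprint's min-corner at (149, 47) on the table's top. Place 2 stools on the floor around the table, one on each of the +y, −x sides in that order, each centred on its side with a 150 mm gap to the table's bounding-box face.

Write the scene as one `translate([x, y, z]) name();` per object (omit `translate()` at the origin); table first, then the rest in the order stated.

table();
translate([149, 47, 686]) picture_frame();
translate([529, 1131, 0]) stool();
translate([-465, 353, 0]) stool();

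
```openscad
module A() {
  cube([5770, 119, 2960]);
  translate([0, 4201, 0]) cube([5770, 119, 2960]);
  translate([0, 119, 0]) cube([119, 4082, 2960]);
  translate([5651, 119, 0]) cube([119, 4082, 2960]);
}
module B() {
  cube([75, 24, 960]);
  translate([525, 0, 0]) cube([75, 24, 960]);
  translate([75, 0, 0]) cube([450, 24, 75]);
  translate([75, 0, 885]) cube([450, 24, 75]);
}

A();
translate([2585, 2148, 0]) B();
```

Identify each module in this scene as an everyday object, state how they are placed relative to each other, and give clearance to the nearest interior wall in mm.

Clearances: x = 2466, y = 2029; minimum 2029 mm.

A is a house frame. B is a picture frame. The picture frame sits inside the house frame, centred. The clearance to the nearest interior wall is 2029 mm.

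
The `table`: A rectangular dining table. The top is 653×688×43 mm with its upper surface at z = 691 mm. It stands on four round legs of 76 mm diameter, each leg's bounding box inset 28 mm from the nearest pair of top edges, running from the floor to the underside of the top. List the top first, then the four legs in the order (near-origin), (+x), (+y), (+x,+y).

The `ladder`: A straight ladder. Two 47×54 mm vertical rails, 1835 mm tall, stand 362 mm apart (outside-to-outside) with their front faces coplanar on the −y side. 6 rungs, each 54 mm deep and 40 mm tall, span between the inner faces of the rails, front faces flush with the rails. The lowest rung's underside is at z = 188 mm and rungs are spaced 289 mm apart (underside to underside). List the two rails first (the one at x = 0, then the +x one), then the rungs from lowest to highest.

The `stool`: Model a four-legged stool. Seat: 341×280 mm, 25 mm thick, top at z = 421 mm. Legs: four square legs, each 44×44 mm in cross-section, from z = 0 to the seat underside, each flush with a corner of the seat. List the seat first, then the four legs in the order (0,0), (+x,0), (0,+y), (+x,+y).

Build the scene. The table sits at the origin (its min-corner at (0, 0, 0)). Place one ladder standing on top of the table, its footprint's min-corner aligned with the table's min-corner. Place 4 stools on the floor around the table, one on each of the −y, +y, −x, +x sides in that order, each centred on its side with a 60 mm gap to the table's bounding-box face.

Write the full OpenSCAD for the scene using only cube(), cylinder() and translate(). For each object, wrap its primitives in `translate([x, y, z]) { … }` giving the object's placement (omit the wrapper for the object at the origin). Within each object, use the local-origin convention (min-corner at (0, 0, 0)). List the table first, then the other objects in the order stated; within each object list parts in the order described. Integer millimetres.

translate([0, 0, 648]) cube([653, 688, 43]);
translate([66, 66, 0]) cylinder(h = 648, r = 38);
translate([587, 66, 0]) cylinder(h = 648, r = 38);
translate([66, 622, 0]) cylinder(h = 648, r = 38);
translate([587, 622, 0]) cylinder(h = 648, r = 38);
translate([0, 0, 691]) {
  cube([47, 54, 1835]);
  translate([315, 0, 0]) cube([47, 54, 1835]);
  translate([47, 0, 188]) cube([268, 54, 40]);
  translate([47, 0, 477]) cube([268, 54, 40]);
  translate([47, 0, 766]) cube([268, 54, 40]);
  translate([47, 0, 1055]) cube([268, 54, 40]);
  translate([47, 0, 1344]) cube([268, 54, 40]);
  translate([47, 0, 1633]) cube([268, 54, 40]);
}
translate([156, -340, 0]) {
  translate([0, 0, 396]) cube([341, 280, 25]);
  cube([44, 44, 396]);
  translate([297, 0, 0]) cube([44, 44, 396]);
  translate([0, 236, 0]) cube([44, 44, 396]);
  translate([297, 236, 0]) cube([44, 44, 396]);
}
translate([156, 748, 0]) {
  translate([0, 0, 396]) cube([341, 280, 25]);
  cube([44, 44, 396]);
  translate([297, 0, 0]) cube([44, 44, 396]);
  translate([0, 236, 0]) cube([44, 44, 396]);
  translate([297, 236, 0]) cube([44, 44, 396]);
}
translate([-401, 204, 0]) {
  translate([0, 0, 396]) cube([341, 280, 25]);
  cube([44, 44, 396]);
  translate([297, 0, 0]) cube([44, 44, 396]);
  translate([0, 236, 0]) cube([44, 44, 396]);
  translate([297, 236, 0]) cube([44, 44, 396]);
}
translate([713, 204, 0]) {
  translate([0, 0, 396]) cube([341, 280, 25]);
  cube([44, 44, 396]);
  translate([297, 0, 0]) cube([44, 44, 396]);
  translate([0, 236, 0]) cube([44, 44, 396]);
  translate([297, 236, 0]) cube([44, 44, 396]);
}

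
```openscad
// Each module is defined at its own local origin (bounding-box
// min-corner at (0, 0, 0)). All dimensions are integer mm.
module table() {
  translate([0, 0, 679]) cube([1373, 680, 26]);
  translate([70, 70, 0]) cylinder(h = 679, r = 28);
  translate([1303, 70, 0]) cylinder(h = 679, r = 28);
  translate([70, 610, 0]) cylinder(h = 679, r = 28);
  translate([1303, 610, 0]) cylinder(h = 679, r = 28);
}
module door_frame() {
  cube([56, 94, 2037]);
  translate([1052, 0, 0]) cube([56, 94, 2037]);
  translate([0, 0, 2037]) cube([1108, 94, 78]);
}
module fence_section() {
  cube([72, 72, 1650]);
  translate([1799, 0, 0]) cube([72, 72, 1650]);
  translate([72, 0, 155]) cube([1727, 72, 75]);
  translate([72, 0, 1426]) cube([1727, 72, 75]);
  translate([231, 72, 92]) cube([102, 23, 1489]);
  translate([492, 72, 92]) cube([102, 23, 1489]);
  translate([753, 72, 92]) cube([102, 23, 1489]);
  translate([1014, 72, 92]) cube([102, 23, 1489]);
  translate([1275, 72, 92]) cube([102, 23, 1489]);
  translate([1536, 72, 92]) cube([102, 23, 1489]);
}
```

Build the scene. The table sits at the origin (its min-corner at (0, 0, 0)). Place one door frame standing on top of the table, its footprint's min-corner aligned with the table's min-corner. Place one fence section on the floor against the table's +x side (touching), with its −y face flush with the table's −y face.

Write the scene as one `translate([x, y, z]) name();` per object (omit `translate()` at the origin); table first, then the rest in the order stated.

table();
translate([0, 0, 705]) door_frame();
translate([1373, 0, 0]) fence_section();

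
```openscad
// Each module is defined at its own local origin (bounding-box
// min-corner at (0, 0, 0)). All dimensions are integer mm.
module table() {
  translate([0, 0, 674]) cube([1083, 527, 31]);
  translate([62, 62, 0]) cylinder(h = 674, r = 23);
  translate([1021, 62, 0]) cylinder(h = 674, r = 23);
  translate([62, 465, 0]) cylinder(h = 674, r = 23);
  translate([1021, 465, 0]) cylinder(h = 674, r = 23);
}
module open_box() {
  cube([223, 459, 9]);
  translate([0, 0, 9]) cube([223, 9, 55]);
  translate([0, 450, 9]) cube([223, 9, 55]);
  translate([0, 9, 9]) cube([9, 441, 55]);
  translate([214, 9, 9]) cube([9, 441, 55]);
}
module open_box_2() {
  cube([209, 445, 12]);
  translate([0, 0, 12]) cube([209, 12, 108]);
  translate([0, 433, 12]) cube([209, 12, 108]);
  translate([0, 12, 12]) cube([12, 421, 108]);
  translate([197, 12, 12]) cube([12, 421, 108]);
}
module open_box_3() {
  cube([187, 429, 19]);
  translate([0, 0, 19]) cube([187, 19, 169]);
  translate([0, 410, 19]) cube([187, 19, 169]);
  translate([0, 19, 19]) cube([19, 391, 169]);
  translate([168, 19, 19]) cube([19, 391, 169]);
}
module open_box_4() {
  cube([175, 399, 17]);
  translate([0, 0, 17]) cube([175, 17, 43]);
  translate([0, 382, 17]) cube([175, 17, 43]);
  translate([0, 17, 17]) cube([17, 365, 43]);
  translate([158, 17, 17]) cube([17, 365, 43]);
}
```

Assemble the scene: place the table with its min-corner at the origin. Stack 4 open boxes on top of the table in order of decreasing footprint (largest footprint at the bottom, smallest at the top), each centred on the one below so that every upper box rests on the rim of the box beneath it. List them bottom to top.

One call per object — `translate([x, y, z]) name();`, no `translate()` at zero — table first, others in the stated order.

table();
translate([430, 34, 705]) open_box();
translate([437, 41, 769]) open_box_2();
translate([448, 49, 889]) open_box_3();
translate([454, 64, 1077]) open_box_4();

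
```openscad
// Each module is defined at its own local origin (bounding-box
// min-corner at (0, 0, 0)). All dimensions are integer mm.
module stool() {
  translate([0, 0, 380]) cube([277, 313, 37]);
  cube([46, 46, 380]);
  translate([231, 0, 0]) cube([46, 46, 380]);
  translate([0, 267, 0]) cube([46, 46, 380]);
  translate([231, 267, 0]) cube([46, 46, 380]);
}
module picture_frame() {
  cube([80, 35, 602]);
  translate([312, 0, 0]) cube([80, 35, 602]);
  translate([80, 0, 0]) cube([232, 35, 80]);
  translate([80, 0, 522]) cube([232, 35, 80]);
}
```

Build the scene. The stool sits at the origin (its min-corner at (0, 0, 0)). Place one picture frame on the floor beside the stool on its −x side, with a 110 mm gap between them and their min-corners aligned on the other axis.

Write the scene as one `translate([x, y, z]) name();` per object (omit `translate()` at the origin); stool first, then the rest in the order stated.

stool();
translate([-502, 0, 0]) picture_frame();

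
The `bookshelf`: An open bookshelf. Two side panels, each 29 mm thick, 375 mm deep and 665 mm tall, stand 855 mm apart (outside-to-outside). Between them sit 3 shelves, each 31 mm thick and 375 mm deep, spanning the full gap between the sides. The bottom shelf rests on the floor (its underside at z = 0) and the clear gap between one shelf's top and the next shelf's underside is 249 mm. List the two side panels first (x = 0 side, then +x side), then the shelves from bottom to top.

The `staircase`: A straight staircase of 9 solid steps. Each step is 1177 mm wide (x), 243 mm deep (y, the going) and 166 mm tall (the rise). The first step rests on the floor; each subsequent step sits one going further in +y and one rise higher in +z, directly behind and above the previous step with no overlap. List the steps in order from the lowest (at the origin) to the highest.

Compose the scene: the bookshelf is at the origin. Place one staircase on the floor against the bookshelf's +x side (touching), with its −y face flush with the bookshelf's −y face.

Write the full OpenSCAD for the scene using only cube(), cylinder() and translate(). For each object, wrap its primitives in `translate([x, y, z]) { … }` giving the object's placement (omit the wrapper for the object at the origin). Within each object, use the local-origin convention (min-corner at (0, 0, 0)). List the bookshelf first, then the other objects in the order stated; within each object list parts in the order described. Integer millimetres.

cube([29, 375, 665]);
translate([826, 0, 0]) cube([29, 375, 665]);
translate([29, 0, 0]) cube([797, 375, 31]);
translate([29, 0, 280]) cube([797, 375, 31]);
translate([29, 0, 560]) cube([797, 375, 31]);
translate([855, 0, 0]) {
  cube([1177, 243, 166]);
  translate([0, 243, 166]) cube([1177, 243, 166]);
  translate([0, 486, 332]) cube([1177, 243, 166]);
  translate([0, 729, 498]) cube([1177, 243, 166]);
  translate([0, 972, 664]) cube([1177, 243, 166]);
  translate([0, 1215, 830]) cube([1177, 243, 166]);
  translate([0, 1458, 996]) cube([1177, 243, 166]);
  translate([0, 1701, 1162]) cube([1177, 243, 166]);
  translate([0, 1944, 1328]) cube([1177, 243, 166]);
}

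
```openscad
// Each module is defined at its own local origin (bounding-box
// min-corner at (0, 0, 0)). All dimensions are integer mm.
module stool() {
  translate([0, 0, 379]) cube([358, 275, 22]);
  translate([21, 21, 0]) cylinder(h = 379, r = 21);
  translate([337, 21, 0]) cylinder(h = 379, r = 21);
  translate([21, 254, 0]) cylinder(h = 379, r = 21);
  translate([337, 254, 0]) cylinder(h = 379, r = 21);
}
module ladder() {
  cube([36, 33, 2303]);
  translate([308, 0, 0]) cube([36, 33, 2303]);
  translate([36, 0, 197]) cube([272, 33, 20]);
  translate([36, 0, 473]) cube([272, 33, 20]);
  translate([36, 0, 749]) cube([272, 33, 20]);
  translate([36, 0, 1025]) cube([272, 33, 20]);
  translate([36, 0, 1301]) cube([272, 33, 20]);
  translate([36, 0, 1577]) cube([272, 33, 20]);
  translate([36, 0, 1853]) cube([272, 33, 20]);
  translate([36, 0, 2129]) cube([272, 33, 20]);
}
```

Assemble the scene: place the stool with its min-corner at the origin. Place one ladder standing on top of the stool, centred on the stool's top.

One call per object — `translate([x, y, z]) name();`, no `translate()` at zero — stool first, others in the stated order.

stool();
translate([7, 121, 401]) ladder();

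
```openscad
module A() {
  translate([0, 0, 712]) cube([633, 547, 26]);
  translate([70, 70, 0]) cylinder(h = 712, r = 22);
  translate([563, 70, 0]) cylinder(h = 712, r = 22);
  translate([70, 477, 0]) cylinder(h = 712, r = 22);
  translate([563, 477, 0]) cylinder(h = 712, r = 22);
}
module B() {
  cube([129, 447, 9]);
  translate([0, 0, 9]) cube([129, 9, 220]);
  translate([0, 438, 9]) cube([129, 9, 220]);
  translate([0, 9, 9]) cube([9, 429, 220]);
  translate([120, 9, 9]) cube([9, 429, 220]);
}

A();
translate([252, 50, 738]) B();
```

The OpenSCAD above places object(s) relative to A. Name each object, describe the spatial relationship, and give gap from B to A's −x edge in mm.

The open box's min-x is at 252; the table's min-x is 0; gap = 252 mm.

A is a table. B is an open box. The open box is on top of the table, centred. The gap from the open box to the table's −x edge is 252 mm.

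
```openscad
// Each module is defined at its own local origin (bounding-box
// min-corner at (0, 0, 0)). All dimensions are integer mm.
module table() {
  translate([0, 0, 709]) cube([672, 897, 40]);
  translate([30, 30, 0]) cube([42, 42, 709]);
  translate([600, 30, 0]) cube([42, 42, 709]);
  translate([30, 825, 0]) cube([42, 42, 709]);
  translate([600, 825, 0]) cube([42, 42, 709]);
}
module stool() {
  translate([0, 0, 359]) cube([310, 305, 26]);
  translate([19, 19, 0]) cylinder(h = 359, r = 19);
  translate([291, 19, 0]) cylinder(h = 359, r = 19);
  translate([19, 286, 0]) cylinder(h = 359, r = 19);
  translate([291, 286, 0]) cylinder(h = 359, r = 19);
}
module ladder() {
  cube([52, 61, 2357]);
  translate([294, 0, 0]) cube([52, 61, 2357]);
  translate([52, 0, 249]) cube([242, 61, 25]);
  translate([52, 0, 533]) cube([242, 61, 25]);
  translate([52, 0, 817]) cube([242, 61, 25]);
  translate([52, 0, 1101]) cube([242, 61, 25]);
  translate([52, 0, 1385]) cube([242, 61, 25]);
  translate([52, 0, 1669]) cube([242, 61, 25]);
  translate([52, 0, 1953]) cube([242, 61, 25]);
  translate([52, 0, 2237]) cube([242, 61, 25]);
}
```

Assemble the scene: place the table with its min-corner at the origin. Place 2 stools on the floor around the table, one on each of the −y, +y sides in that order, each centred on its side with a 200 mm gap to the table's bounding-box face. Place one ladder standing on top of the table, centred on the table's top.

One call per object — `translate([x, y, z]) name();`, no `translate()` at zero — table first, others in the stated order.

table();
translate([181, -505, 0]) stool();
translate([181, 1097, 0]) stool();
translate([163, 418, 749]) ladder();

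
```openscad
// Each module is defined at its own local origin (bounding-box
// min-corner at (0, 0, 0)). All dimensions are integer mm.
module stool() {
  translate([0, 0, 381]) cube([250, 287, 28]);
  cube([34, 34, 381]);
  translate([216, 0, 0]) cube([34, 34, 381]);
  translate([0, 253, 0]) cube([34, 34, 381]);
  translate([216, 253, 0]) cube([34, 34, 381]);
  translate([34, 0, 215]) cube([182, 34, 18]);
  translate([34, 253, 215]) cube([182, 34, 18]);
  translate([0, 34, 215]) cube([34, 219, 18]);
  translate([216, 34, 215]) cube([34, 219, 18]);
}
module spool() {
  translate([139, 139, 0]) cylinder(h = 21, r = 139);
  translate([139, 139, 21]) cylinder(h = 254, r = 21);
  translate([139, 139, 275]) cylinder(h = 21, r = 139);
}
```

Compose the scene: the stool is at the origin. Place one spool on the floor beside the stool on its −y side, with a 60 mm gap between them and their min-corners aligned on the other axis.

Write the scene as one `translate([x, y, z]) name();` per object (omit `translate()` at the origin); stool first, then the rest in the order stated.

stool();
translate([0, -338, 0]) spool();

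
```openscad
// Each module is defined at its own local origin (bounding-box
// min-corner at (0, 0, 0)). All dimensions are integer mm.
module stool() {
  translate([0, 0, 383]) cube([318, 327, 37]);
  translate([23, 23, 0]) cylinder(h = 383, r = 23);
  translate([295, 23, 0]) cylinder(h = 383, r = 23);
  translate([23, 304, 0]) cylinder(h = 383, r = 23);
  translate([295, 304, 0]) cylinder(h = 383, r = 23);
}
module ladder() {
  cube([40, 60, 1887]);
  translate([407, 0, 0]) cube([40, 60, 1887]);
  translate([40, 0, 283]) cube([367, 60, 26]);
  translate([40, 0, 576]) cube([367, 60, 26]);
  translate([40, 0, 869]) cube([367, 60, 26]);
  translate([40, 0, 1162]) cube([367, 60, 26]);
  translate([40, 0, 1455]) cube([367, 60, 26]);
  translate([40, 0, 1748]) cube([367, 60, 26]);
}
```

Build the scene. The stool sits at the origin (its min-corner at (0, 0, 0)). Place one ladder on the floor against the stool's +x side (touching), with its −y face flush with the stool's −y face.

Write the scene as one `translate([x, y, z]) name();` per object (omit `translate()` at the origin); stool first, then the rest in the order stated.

stool();
translate([318, 0, 0]) ladder();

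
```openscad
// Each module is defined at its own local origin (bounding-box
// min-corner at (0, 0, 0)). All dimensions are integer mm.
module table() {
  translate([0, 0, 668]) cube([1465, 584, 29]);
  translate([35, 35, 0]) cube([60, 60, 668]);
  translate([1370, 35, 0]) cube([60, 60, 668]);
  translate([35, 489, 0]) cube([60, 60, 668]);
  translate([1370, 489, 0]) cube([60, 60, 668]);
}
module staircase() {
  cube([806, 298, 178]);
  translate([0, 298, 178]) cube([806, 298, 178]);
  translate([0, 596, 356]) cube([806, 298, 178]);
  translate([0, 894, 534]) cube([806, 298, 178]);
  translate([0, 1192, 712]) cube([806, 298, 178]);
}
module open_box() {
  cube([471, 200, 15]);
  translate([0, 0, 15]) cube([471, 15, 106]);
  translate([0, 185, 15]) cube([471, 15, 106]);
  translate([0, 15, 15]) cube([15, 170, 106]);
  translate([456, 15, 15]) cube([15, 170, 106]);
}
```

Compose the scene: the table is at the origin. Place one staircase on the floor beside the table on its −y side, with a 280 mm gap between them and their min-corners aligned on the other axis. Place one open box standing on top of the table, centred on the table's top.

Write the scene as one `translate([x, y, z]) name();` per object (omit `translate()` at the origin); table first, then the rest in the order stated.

table();
translate([0, -1770, 0]) staircase();
translate([497, 192, 697]) open_box();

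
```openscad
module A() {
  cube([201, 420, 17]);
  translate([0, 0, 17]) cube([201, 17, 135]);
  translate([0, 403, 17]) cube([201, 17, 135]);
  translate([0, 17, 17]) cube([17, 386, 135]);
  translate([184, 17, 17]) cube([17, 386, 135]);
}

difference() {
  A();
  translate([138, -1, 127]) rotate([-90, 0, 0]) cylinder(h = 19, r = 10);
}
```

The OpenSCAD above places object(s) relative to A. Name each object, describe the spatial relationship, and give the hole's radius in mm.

The subtracted cylinder has r = 10 mm.

A is an open box. The open box has a circular hole through its front wall. The hole's radius is 10 mm.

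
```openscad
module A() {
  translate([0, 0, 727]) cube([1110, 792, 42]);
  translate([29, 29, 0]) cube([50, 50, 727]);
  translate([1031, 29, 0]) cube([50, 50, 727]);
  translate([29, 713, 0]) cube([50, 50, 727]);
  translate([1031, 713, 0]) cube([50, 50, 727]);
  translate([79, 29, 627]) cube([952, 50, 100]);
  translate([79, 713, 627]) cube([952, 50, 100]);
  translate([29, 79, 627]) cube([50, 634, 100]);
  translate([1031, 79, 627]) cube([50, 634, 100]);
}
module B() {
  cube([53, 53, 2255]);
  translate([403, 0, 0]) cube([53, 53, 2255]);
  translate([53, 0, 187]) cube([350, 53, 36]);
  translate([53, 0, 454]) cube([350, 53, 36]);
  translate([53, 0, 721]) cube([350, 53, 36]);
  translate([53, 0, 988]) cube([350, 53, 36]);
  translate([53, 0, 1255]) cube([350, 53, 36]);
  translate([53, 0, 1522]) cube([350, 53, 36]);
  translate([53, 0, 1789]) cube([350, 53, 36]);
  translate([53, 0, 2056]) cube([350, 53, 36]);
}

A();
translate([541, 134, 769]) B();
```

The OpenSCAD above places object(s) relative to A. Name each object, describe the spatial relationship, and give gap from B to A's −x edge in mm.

A is a table. B is a ladder. The ladder is on top of the table. The gap from the ladder to the table's −x edge is 541 mm.

The ladder's min-x is at 541; the table's min-x is 0; gap = 541 mm.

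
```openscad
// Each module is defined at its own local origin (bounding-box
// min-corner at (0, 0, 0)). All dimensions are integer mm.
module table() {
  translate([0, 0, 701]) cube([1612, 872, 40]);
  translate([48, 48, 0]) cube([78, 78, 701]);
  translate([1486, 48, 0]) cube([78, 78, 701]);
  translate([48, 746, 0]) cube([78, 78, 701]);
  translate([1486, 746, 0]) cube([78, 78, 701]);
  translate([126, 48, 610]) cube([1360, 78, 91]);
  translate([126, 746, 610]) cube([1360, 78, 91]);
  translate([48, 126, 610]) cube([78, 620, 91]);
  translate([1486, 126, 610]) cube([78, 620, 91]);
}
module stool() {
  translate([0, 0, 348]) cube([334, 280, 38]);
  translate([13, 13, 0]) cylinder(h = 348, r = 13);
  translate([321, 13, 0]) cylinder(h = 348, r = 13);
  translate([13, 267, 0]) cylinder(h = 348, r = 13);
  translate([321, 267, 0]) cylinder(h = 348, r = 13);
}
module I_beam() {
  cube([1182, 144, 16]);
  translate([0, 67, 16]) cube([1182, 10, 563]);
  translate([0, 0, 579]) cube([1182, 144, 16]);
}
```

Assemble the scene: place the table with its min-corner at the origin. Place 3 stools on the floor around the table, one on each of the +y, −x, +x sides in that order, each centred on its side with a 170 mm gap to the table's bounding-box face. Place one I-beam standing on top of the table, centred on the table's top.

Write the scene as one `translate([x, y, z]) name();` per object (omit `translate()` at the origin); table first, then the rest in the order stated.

table();
translate([639, 1042, 0]) stool();
translate([-504, 296, 0]) stool();
translate([1782, 296, 0]) stool();
translate([215, 364, 741]) I_beam();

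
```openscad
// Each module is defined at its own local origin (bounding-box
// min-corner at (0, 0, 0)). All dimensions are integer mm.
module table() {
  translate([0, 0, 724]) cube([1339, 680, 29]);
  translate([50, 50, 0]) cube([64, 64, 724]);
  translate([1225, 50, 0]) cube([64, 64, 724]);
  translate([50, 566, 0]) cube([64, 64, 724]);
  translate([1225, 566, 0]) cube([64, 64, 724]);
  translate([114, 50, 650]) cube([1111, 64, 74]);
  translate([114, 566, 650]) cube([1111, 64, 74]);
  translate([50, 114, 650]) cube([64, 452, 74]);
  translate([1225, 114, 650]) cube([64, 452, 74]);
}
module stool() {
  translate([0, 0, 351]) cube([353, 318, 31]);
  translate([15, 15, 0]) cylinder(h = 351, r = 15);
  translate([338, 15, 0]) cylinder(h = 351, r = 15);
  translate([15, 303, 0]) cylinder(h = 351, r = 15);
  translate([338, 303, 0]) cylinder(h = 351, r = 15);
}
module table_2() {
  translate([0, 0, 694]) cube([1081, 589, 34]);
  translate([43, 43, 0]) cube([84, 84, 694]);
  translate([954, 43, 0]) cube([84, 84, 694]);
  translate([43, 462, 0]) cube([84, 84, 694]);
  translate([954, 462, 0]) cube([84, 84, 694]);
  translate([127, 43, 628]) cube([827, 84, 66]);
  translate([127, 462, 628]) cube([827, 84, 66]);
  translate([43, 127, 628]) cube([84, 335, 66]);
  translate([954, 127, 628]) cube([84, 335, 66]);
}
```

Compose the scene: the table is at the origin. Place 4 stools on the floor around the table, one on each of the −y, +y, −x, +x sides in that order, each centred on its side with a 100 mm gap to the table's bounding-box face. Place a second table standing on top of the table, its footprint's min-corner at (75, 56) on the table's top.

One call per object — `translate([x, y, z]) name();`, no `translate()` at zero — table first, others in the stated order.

table();
translate([493, -418, 0]) stool();
translate([493, 780, 0]) stool();
translate([-453, 181, 0]) stool();
translate([1439, 181, 0]) stool();
translate([75, 56, 753]) table_2();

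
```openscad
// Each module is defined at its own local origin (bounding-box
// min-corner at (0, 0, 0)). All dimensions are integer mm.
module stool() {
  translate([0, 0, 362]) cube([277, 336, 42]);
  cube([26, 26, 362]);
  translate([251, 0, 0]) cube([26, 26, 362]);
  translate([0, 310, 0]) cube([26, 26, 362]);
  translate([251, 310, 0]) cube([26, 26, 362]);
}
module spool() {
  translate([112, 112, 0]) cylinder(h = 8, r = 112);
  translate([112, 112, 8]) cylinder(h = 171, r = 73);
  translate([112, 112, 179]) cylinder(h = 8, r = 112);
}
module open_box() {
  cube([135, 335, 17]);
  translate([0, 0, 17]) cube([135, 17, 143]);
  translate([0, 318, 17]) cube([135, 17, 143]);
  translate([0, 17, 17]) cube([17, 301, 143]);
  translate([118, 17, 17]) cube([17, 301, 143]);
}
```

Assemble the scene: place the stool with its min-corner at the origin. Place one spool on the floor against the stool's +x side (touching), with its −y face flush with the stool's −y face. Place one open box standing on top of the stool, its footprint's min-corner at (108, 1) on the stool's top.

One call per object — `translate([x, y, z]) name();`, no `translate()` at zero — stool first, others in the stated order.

stool();
translate([277, 0, 0]) spool();
translate([108, 1, 404]) open_box();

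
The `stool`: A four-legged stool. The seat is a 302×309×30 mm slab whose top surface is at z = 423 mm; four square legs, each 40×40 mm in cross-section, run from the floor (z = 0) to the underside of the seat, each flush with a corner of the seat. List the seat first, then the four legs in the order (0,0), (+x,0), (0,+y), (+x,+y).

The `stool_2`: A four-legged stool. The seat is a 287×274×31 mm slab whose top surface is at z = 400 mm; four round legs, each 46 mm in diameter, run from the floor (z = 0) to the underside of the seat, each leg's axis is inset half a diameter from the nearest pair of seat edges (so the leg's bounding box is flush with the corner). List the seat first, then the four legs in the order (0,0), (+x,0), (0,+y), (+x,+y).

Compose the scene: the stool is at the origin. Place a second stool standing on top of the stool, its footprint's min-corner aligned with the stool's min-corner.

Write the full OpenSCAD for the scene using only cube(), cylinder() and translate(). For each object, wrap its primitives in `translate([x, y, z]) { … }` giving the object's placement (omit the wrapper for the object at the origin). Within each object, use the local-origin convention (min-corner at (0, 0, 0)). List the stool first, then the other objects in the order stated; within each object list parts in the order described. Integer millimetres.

translate([0, 0, 393]) cube([302, 309, 30]);
cube([40, 40, 393]);
translate([262, 0, 0]) cube([40, 40, 393]);
translate([0, 269, 0]) cube([40, 40, 393]);
translate([262, 269, 0]) cube([40, 40, 393]);
translate([0, 0, 423]) {
  translate([0, 0, 369]) cube([287, 274, 31]);
  translate([23, 23, 0]) cylinder(h = 369, r = 23);
  translate([264, 23, 0]) cylinder(h = 369, r = 23);
  translate([23, 251, 0]) cylinder(h = 369, r = 23);
  translate([264, 251, 0]) cylinder(h = 369, r = 23);
}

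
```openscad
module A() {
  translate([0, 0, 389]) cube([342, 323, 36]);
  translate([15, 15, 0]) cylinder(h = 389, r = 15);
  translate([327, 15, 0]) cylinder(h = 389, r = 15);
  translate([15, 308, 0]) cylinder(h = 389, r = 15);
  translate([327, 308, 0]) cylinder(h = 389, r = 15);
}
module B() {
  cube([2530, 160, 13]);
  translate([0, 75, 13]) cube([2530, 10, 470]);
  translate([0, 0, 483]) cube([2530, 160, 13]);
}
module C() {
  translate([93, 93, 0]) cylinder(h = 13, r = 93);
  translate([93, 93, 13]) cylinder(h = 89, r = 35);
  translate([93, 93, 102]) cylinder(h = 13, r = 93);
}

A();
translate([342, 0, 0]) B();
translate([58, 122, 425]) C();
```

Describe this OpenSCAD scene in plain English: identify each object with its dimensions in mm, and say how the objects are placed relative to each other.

A is a four-legged stool. The seat is 342×323 mm, 36 mm thick, top at z = 425 mm. It stands on four round legs, each 30 mm in diameter, from z = 0 to the seat underside, each leg's axis is inset half a diameter from the nearest pair of seat edges (so the leg's bounding box is flush with the corner).

B is an I-beam lying along x, 2530 mm long. Overall section height 496 mm. Two flanges 160 mm wide (y) and 13 mm thick, one on the floor and one at the top; a web 10 mm thick runs between them, centred on the flange width.

C is a spool: two coaxial disc flanges of radius 93 mm and thickness 13 mm, joined by a core cylinder of radius 35 mm and height 89 mm. The lower flange rests on z = 0 and the three cylinders share a vertical axis.

The I-beam is against the stool's +x side, with their −y faces flush. The spool is on top of the stool.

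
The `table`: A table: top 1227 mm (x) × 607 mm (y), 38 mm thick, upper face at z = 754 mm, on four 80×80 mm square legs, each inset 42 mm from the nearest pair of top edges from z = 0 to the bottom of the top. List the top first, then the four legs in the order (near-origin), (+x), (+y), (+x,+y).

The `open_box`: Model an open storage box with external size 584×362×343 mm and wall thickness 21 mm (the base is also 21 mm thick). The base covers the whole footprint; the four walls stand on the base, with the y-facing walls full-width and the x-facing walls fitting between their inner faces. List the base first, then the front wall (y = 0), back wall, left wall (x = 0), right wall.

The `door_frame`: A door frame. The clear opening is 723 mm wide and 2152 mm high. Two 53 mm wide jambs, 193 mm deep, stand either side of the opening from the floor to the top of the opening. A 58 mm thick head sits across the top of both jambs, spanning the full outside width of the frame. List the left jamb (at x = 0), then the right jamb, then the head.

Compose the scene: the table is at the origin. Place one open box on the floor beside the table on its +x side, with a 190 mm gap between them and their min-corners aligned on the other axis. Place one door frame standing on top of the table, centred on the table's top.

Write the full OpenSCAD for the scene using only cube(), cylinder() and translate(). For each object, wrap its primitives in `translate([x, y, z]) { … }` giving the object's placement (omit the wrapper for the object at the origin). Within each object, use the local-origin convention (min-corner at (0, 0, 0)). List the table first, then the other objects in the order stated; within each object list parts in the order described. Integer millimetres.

translate([0, 0, 716]) cube([1227, 607, 38]);
translate([42, 42, 0]) cube([80, 80, 716]);
translate([1105, 42, 0]) cube([80, 80, 716]);
translate([42, 485, 0]) cube([80, 80, 716]);
translate([1105, 485, 0]) cube([80, 80, 716]);
translate([1417, 0, 0]) {
  cube([584, 362, 21]);
  translate([0, 0, 21]) cube([584, 21, 322]);
  translate([0, 341, 21]) cube([584, 21, 322]);
  translate([0, 21, 21]) cube([21, 320, 322]);
  translate([563, 21, 21]) cube([21, 320, 322]);
}
translate([199, 207, 754]) {
  cube([53, 193, 2152]);
  translate([776, 0, 0]) cube([53, 193, 2152]);
  translate([0, 0, 2152]) cube([829, 193, 58]);
}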